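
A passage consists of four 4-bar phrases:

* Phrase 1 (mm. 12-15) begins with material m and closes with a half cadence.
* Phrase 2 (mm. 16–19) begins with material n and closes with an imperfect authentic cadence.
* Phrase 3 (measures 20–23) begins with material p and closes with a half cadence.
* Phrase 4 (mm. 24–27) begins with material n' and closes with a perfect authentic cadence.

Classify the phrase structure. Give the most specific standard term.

contrasting double period

Four phrases in two halves: the first half (measures 12–19) ends with an imperfect authentic cadence, the second (mm. 20–27) with a perfect authentic cadence — a large antecedent–consequent pair, i.e. a double period.
Phrase 3 begins with different material from phrase 1, making it contrasting.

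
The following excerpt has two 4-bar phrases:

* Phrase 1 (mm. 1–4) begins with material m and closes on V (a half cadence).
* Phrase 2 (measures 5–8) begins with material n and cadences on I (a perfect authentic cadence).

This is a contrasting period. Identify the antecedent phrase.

The phrase ending with the weaker cadence (half cadence) is the antecedent; the one ending more conclusively (perfect authentic cadence) is the consequent. The antecedent is phrase 1.

phrase 1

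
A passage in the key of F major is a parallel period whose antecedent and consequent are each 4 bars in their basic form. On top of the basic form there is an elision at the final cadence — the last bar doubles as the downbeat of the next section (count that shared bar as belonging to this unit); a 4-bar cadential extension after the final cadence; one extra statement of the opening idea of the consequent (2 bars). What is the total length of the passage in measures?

Basic parallel period: 4 + 4 = 8 bars.
8 (basic form) + 4 (cadential extension) + 2 (extra statement) = 14.
The elision shares a bar with the next section but does not change this unit's count.

14 measures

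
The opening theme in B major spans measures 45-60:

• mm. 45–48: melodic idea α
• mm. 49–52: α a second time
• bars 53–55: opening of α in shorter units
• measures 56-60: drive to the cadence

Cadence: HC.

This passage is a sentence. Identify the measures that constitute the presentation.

The presentation of a sentence is the basic idea (measures 45-48) plus its repetition (mm. 49–52); the presentation is therefore measures 45-52.

measures 45–52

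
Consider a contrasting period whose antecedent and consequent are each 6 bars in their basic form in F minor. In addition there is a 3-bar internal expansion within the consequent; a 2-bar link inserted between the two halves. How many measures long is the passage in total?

Basic contrasting period: 6 + 6 = 12 bars.
12 (basic form) + 3 (internal expansion) + 2 (link) = 17.

17 measures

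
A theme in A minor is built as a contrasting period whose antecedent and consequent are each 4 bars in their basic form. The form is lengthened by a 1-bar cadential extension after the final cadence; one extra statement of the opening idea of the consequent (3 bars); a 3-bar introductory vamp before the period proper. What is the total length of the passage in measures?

Basic contrasting period: 4 + 4 = 8 bars.
8 (basic form) + 1 (cadential extension) + 3 (extra statement) + 3 (introduction) = 15.

15 measures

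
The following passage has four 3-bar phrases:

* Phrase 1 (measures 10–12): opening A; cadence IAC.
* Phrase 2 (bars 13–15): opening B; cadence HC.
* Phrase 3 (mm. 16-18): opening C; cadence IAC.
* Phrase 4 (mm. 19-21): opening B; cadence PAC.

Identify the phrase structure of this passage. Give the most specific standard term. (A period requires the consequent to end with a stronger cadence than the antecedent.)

Four phrases in two halves: the first half (measures 10–15) ends with a half cadence, the second (bars 16–21) with a perfect authentic cadence — a large antecedent–consequent pair, i.e. a double period.
Phrase 3 begins with different material from phrase 1, making it contrasting.

contrasting double period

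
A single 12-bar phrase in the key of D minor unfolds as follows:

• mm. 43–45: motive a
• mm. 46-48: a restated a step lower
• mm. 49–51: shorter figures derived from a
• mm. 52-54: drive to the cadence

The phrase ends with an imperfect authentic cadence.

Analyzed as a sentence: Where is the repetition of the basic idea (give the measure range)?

The presentation of a sentence is the basic idea (bars 43–45) plus its repetition (bars 46–48); the repetition of the basic idea is therefore mm. 46-48.

measures 46–48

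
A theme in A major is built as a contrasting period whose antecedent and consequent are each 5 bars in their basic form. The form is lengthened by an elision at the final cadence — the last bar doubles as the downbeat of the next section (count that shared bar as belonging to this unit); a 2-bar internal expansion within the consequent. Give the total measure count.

12 measures

Basic contrasting period: 5 + 5 = 10 bars.
10 (basic form) + 2 (internal expansion) = 12.
The elision shares a bar with the next section but does not change this unit's count.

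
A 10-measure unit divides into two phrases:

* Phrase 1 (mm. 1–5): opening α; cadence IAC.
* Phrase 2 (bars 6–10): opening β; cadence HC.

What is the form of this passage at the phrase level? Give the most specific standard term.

phrase group

The second phrase closes with a half cadence, which is not stronger than the first phrase's imperfect authentic cadence; without a weak→strong cadential pair there is no antecedent–consequent relationship, so this is a phrase group rather than a period.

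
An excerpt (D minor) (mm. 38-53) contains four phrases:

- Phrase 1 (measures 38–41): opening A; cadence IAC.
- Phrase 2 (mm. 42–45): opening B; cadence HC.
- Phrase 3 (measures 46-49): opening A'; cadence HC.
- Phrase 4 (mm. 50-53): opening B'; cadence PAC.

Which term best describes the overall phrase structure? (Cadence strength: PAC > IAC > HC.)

Four phrases in two halves: the first half (measures 38–45) ends with a half cadence, the second (measures 46-53) with a perfect authentic cadence — a large antecedent–consequent pair, i.e. a double period.
Phrase 3 begins with the same material as phrase 1, making it parallel.

parallel double period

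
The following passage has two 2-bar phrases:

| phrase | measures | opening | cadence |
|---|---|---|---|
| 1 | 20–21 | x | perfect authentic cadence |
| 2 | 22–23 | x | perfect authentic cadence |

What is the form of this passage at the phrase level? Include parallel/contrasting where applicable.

repeated phrase

Both phrases have the same opening (x) and the same cadence (perfect authentic cadence): the second is a restatement, not a consequent, so this is a repeated phrase rather than a period.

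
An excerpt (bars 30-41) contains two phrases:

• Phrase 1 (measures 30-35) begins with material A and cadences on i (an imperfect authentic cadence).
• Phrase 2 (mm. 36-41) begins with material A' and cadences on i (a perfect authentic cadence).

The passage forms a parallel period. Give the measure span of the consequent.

measures 36–41

The antecedent is the phrase ending with the weaker cadence (imperfect authentic cadence, phrase 1) and the consequent the one ending more conclusively (perfect authentic cadence, phrase 2); the consequent is bars 36–41.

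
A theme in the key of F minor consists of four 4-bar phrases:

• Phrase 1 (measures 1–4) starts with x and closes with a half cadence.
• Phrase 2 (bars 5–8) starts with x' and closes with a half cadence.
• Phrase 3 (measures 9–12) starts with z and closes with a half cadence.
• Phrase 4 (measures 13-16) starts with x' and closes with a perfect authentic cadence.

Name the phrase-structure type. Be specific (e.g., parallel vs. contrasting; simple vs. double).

Four phrases in two halves: the first half (mm. 1-8) ends with a half cadence, the second (measures 9–16) with a perfect authentic cadence — a large antecedent–consequent pair, i.e. a double period.
Phrase 3 begins with different material from phrase 1, making it contrasting.

contrasting double period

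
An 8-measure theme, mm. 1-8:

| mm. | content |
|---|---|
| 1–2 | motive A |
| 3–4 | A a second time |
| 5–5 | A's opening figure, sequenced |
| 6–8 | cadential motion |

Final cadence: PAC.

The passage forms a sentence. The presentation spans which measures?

measures 1–4

The presentation of a sentence is the basic idea (bars 1–2) plus its repetition (bars 3–4); the presentation is therefore mm. 1–4.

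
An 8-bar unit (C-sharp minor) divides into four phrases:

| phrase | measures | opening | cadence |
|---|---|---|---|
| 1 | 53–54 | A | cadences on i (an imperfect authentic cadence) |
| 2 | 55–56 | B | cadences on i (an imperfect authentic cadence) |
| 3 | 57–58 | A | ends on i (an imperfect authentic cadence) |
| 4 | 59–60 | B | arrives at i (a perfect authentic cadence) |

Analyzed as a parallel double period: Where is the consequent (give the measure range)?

measures 57–60

In a double period the four phrases pair into a large antecedent (phrases 1–2, ending imperfect authentic cadence) and a large consequent (phrases 3–4, ending perfect authentic cadence). The consequent spans mm. 57–60.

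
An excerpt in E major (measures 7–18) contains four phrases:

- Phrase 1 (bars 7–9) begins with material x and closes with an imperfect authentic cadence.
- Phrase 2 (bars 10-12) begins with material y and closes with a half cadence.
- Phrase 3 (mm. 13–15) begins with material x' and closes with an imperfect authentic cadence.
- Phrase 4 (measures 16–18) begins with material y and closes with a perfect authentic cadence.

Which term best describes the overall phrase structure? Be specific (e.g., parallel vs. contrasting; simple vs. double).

parallel double period

Four phrases in two halves: the first half (measures 7-12) ends with a half cadence, the second (mm. 13-18) with a perfect authentic cadence — a large antecedent–consequent pair, i.e. a double period.
Phrase 3 begins with the same material as phrase 1, making it parallel.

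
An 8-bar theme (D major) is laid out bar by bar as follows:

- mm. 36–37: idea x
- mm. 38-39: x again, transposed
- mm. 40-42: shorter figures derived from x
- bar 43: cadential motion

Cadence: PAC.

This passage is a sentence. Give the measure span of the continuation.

measures 40–43

After the presentation (mm. 36–39), the continuation covers the fragmentation through the cadence: mm. 40–43.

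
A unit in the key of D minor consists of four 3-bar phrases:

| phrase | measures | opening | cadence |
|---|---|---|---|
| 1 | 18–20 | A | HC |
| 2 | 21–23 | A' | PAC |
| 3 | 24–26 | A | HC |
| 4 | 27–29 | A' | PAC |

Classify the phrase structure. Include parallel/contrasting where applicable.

The cadence pattern HC–PAC–HC–PAC is weak–strong twice, and phrases 3–4 restate phrases 1–2: a period heard twice, not a double period (which would end weakly at phrase 2).

repeated period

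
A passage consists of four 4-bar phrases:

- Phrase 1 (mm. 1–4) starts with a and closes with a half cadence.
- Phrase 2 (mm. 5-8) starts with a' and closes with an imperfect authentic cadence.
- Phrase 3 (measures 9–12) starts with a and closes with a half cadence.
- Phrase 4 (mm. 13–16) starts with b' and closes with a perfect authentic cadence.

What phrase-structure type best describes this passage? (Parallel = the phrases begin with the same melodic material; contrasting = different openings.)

parallel double period

Four phrases in two halves: the first half (measures 1–8) ends with an imperfect authentic cadence, the second (measures 9-16) with a perfect authentic cadence — a large antecedent–consequent pair, i.e. a double period.
Phrase 3 begins with the same material as phrase 1, making it parallel.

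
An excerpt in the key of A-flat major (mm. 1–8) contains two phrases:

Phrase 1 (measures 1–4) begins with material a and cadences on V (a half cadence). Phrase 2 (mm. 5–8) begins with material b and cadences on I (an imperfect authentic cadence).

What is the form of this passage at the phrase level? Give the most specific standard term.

Phrase 1 ends with a half cadence (weaker) and phrase 2 with an imperfect authentic cadence (stronger): antecedent + consequent = a period.
The two phrases open with different material (a / b), so the period is contrasting.

contrasting period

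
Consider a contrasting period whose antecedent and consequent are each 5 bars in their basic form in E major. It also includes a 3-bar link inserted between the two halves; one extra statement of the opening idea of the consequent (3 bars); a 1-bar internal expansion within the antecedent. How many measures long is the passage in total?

17 measures

Basic contrasting period: 5 + 5 = 10 bars.
10 (basic form) + 3 (link) + 3 (extra statement) + 1 (internal expansion) = 17.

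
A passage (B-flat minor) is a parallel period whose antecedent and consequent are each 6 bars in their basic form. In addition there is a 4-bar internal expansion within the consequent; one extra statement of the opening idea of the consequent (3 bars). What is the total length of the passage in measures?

19 measures

Basic parallel period: 6 + 6 = 12 bars.
12 (basic form) + 4 (internal expansion) + 3 (extra statement) = 19.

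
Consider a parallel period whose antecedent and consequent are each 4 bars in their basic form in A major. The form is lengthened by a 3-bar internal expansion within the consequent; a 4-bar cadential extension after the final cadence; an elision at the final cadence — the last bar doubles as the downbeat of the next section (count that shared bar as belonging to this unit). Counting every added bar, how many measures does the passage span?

15 measures

Basic parallel period: 4 + 4 = 8 bars.
8 (basic form) + 3 (internal expansion) + 4 (cadential extension) = 15.
The elision shares a bar with the next section but does not change this unit's count.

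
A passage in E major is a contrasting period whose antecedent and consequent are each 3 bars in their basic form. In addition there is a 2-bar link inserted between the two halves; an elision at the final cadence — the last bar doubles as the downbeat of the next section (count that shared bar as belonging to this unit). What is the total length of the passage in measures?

Basic contrasting period: 3 + 3 = 6 bars.
6 (basic form) + 2 (link) = 8.
The elision shares a bar with the next section but does not change this unit's count.

8 measures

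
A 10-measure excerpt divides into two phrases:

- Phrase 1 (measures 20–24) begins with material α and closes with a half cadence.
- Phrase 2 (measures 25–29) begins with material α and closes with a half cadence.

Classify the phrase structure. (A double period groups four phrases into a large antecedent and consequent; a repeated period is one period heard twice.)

repeated phrase

Both phrases have the same opening (α) and the same cadence (half cadence): the second is a restatement, not a consequent, so this is a repeated phrase rather than a period.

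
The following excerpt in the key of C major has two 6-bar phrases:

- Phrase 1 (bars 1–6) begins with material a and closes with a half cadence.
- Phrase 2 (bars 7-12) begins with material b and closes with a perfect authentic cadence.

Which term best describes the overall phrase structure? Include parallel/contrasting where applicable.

contrasting period

Phrase 1 ends with a half cadence (weaker) and phrase 2 with a perfect authentic cadence (stronger): antecedent + consequent = a period.
The two phrases open with different material (a / b), so the period is contrasting.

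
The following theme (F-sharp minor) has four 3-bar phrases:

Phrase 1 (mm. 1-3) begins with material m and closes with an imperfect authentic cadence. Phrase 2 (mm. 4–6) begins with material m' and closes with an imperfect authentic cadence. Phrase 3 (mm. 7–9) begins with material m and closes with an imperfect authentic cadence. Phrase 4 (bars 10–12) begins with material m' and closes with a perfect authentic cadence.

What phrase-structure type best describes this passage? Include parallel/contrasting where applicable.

parallel double period

Four phrases in two halves: the first half (mm. 1–6) ends with an imperfect authentic cadence, the second (bars 7–12) with a perfect authentic cadence — a large antecedent–consequent pair, i.e. a double period.
Phrase 3 begins with the same material as phrase 1, making it parallel.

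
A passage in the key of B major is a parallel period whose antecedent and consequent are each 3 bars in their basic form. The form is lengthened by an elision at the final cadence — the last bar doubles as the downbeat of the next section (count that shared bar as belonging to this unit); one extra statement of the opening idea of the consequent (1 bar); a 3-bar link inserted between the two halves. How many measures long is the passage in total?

Basic parallel period: 3 + 3 = 6 bars.
6 (basic form) + 1 (extra statement) + 3 (link) = 10.
The elision shares a bar with the next section but does not change this unit's count.

10 measures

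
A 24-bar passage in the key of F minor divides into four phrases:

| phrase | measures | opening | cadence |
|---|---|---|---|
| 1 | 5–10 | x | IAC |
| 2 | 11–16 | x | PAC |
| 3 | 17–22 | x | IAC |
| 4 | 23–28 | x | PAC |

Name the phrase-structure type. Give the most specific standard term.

The cadence pattern IAC–PAC–IAC–PAC is weak–strong twice, and phrases 3–4 restate phrases 1–2: a period heard twice, not a double period (which would end weakly at phrase 2).

repeated period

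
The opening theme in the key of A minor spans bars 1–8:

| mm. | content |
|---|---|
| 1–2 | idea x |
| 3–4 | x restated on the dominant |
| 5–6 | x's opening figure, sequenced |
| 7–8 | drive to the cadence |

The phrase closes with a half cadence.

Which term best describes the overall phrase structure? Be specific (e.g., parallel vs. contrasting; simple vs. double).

Basic idea (mm. 1–2) + its repetition (mm. 3–4) form the presentation; fragmentation and cadence (measures 5–8) form the continuation — the 8-bar whole is a sentence.

sentence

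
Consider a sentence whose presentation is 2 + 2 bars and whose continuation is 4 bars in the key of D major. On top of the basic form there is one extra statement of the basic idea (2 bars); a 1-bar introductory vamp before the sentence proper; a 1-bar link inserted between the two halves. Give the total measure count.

12 measures

Basic sentence: 2 + 2 + 4 = 8 bars.
8 (basic form) + 2 (extra statement) + 1 (introduction) + 1 (link) = 12.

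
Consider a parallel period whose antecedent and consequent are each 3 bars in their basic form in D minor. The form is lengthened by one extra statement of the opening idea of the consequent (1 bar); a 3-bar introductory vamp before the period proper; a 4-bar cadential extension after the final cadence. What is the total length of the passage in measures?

Basic parallel period: 3 + 3 = 6 bars.
6 (basic form) + 1 (extra statement) + 3 (introduction) + 4 (cadential extension) = 14.

14 measures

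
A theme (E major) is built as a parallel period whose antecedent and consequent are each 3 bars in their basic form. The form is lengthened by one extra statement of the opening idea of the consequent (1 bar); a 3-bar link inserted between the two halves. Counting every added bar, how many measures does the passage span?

10 measures

Basic parallel period: 3 + 3 = 6 bars.
6 (basic form) + 1 (extra statement) + 3 (link) = 10.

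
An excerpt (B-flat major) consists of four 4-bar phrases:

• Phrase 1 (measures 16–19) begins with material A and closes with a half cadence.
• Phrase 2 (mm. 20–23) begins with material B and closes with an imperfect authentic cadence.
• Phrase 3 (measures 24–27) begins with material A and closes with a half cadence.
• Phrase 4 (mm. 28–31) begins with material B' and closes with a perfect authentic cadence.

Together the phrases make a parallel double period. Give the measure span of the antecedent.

In a double period the first pair of phrases (ending imperfect authentic cadence) is the large antecedent and the second pair (ending perfect authentic cadence) is the large consequent; the antecedent is measures 16–23.

measures 16–23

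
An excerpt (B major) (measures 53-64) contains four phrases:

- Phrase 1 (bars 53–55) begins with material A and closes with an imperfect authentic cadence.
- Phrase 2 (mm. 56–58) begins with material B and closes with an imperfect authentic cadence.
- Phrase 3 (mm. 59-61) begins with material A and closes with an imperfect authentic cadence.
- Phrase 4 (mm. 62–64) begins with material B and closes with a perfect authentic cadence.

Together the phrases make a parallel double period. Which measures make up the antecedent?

measures 53–58

In a double period the first pair of phrases (ending imperfect authentic cadence) is the large antecedent and the second pair (ending perfect authentic cadence) is the large consequent; the antecedent is measures 53–58.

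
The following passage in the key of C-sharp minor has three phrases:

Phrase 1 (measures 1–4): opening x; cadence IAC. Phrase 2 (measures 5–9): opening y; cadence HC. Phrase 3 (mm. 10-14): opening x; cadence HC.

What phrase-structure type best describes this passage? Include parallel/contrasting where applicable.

phrase group

The final phrase closes with a half cadence, which is not stronger than the preceding half cadence; the 3 phrases lack an overall antecedent–consequent design and so form a phrase group.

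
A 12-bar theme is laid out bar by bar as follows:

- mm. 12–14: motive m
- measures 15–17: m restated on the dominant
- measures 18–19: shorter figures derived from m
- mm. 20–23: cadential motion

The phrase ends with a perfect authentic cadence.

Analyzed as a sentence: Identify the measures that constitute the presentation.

measures 12–17

The presentation of a sentence is the basic idea (mm. 12–14) plus its repetition (mm. 15-17); the presentation is therefore mm. 12–17.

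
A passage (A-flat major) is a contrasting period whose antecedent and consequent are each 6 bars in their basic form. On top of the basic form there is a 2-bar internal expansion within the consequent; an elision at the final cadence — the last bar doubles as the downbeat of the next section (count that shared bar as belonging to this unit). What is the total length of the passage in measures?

14 measures

Basic contrasting period: 6 + 6 = 12 bars.
12 (basic form) + 2 (internal expansion) = 14.
The elision shares a bar with the next section but does not change this unit's count.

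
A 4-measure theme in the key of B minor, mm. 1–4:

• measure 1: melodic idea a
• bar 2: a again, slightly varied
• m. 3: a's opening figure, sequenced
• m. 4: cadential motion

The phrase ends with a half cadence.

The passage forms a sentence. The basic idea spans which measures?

measures 1–1

The presentation of a sentence is the basic idea (m. 1) plus its repetition (m. 2); the basic idea is therefore bar 1.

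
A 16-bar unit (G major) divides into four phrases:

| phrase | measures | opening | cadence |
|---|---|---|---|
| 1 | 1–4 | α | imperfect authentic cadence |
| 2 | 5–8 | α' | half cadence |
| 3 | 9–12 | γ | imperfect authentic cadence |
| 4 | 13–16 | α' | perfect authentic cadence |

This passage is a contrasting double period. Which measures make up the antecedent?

measures 1–8

In a double period the four phrases pair into a large antecedent (phrases 1–2, ending half cadence) and a large consequent (phrases 3–4, ending perfect authentic cadence). The antecedent spans measures 1-8.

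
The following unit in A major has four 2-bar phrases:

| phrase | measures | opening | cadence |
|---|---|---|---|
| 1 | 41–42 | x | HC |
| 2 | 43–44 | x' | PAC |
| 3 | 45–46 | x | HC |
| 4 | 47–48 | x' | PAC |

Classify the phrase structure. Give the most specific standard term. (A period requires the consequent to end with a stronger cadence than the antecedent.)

repeated period

The cadence pattern HC–PAC–HC–PAC is weak–strong twice, and phrases 3–4 restate phrases 1–2: a period heard twice, not a double period (which would end weakly at phrase 2).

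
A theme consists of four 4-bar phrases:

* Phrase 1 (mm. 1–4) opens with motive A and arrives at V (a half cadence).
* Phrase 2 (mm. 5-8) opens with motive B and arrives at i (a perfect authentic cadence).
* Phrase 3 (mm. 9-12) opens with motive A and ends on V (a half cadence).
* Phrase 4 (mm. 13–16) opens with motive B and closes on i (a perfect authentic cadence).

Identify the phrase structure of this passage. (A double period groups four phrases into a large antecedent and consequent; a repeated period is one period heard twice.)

The cadence pattern HC–PAC–HC–PAC is weak–strong twice, and phrases 3–4 restate phrases 1–2: a period heard twice, not a double period (which would end weakly at phrase 2).

repeated period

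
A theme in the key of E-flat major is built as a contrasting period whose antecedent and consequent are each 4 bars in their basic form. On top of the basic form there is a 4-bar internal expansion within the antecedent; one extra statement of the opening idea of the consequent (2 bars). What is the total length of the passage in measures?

14 measures

Basic contrasting period: 4 + 4 = 8 bars.
8 (basic form) + 4 (internal expansion) + 2 (extra statement) = 14.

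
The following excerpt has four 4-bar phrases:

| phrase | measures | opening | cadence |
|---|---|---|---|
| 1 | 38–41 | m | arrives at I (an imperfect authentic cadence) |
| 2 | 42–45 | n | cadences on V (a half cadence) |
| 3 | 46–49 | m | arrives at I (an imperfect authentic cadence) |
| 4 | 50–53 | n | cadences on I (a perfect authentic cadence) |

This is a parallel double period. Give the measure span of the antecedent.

measures 38–45

In a double period the first pair of phrases (ending half cadence) is the large antecedent and the second pair (ending perfect authentic cadence) is the large consequent; the antecedent is measures 38–45.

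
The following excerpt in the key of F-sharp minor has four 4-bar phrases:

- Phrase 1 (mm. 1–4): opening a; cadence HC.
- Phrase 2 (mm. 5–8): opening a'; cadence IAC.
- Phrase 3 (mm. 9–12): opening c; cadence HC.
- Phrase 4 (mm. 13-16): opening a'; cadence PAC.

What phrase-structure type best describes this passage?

contrasting double period

Four phrases in two halves: the first half (mm. 1–8) ends with an imperfect authentic cadence, the second (mm. 9–16) with a perfect authentic cadence — a large antecedent–consequent pair, i.e. a double period.
Phrase 3 begins with different material from phrase 1, making it contrasting.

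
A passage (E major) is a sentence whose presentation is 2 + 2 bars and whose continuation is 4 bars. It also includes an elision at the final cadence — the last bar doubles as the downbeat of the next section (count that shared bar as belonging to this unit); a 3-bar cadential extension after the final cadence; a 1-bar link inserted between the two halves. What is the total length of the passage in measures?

Basic sentence: 2 + 2 + 4 = 8 bars.
8 (basic form) + 3 (cadential extension) + 1 (link) = 12.
The elision shares a bar with the next section but does not change this unit's count.

12 measures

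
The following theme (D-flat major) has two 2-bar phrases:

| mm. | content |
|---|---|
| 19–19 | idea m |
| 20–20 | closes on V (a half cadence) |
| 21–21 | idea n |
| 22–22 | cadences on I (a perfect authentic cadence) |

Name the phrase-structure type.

contrasting period

Phrase 1 ends with a half cadence (weaker) and phrase 2 with a perfect authentic cadence (stronger): antecedent + consequent = a period.
The two phrases open with different material (m / n), so the period is contrasting.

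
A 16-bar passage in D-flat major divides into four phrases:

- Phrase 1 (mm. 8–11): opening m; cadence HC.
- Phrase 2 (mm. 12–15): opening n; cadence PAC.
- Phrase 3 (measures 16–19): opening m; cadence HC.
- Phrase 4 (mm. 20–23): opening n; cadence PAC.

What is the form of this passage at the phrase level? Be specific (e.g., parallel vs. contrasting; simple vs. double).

repeated period

The cadence pattern HC–PAC–HC–PAC is weak–strong twice, and phrases 3–4 restate phrases 1–2: a period heard twice, not a double period (which would end weakly at phrase 2).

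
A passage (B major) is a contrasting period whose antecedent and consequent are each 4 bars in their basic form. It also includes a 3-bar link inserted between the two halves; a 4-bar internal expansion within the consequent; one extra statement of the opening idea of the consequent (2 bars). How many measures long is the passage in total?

Basic contrasting period: 4 + 4 = 8 bars.
8 (basic form) + 3 (link) + 4 (internal expansion) + 2 (extra statement) = 17.

17 measures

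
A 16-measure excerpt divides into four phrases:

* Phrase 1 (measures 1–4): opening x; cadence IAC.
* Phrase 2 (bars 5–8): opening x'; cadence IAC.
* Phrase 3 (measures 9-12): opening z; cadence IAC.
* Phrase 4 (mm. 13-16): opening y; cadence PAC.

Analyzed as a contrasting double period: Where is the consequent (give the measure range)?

measures 9–16

In a double period the four phrases pair into a large antecedent (phrases 1–2, ending imperfect authentic cadence) and a large consequent (phrases 3–4, ending perfect authentic cadence). The consequent spans mm. 9–16.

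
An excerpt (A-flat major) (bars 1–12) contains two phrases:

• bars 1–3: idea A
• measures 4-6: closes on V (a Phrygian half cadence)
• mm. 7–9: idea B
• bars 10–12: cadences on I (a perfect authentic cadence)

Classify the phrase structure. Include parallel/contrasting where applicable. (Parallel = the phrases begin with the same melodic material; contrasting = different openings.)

Phrase 1 ends with a Phrygian half cadence (weaker) and phrase 2 with a perfect authentic cadence (stronger): antecedent + consequent = a period.
The two phrases open with different material (A / B), so the period is contrasting.

contrasting period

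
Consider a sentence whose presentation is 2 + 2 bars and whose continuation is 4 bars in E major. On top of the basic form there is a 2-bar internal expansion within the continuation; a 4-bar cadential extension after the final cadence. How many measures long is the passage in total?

Basic sentence: 2 + 2 + 4 = 8 bars.
8 (basic form) + 2 (internal expansion) + 4 (cadential extension) = 14.

14 measures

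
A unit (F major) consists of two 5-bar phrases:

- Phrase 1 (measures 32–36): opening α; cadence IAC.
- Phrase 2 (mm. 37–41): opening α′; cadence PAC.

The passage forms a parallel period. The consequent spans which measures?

measures 37–41

The antecedent is the phrase ending with the weaker cadence (imperfect authentic cadence, phrase 1) and the consequent the one ending more conclusively (perfect authentic cadence, phrase 2); the consequent is bars 37–41.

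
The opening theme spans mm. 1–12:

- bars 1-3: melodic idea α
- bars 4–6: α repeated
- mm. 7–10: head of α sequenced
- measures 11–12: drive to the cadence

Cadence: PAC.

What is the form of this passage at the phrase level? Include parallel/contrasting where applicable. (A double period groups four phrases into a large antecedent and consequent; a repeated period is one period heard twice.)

sentence

Basic idea (mm. 1–3) + its repetition (mm. 4–6) form the presentation; fragmentation and cadence (mm. 7–12) form the continuation — the 12-bar whole is a sentence.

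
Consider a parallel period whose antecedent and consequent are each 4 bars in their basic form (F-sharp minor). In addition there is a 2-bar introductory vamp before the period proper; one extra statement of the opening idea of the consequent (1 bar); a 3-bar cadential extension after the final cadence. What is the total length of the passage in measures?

14 measures

Basic parallel period: 4 + 4 = 8 bars.
8 (basic form) + 2 (introduction) + 1 (extra statement) + 3 (cadential extension) = 14.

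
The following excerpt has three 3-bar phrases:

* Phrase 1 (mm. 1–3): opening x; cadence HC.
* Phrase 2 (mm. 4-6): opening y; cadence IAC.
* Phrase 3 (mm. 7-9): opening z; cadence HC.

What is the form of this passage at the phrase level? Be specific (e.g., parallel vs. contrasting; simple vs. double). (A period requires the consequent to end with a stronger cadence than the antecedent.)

phrase group

The final phrase closes with a half cadence, which is not stronger than the preceding imperfect authentic cadence; the 3 phrases lack an overall antecedent–consequent design and so form a phrase group.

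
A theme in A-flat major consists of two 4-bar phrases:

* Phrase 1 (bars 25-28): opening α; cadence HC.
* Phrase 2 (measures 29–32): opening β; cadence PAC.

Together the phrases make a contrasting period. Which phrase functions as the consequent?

The phrase ending with the weaker cadence (half cadence) is the antecedent; the one ending more conclusively (perfect authentic cadence) is the consequent. The consequent is phrase 2.

phrase 2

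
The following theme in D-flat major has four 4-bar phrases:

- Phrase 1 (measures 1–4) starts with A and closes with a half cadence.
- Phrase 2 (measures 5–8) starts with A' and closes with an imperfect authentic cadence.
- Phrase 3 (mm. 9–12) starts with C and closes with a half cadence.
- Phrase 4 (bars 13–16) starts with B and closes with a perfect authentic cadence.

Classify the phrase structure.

Four phrases in two halves: the first half (mm. 1–8) ends with an imperfect authentic cadence, the second (measures 9–16) with a perfect authentic cadence — a large antecedent–consequent pair, i.e. a double period.
Phrase 3 begins with different material from phrase 1, making it contrasting.

contrasting double period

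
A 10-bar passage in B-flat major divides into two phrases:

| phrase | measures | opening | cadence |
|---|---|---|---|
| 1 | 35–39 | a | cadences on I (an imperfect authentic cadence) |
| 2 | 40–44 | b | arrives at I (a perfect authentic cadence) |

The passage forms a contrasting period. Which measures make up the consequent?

measures 40–44

The phrase ending with the weaker cadence (imperfect authentic cadence) is the antecedent; the one ending more conclusively (perfect authentic cadence) is the consequent. The consequent is measures 40–44.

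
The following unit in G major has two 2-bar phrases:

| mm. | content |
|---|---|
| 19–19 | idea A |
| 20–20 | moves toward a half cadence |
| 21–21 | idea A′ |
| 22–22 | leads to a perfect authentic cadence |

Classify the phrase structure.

parallel period

Phrase 1 ends with a half cadence (weaker) and phrase 2 with a perfect authentic cadence (stronger): antecedent + consequent = a period.
The two phrases open with the same material (A / A′), so the period is parallel.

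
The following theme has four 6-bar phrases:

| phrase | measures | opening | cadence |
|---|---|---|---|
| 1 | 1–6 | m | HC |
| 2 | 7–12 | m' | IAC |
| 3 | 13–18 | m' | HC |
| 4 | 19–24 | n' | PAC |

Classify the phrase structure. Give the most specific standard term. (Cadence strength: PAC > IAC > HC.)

Four phrases in two halves: the first half (mm. 1-12) ends with an imperfect authentic cadence, the second (measures 13–24) with a perfect authentic cadence — a large antecedent–consequent pair, i.e. a double period.
Phrase 3 begins with the same material as phrase 1, making it parallel.

parallel double period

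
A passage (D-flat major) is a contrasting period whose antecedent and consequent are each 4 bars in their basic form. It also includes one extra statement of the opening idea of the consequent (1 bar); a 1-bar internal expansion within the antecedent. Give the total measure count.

10 measures

Basic contrasting period: 4 + 4 = 8 bars.
8 (basic form) + 1 (extra statement) + 1 (internal expansion) = 10.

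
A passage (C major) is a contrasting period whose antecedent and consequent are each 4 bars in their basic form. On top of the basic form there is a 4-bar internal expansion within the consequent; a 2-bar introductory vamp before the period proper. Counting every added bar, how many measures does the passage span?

14 measures

Basic contrasting period: 4 + 4 = 8 bars.
8 (basic form) + 4 (internal expansion) + 2 (introduction) = 14.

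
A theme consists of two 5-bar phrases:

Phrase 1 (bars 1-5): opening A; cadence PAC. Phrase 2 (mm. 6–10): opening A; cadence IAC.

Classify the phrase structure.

The second phrase closes with an imperfect authentic cadence, which is not stronger than the first phrase's perfect authentic cadence; without a weak→strong cadential pair there is no antecedent–consequent relationship, so this is a phrase group rather than a period.

phrase group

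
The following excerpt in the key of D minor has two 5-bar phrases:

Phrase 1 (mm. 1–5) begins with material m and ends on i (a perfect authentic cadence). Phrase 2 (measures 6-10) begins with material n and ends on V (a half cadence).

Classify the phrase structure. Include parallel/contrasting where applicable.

The second phrase closes with a half cadence, which is not stronger than the first phrase's perfect authentic cadence; without a weak→strong cadential pair there is no antecedent–consequent relationship, so this is a phrase group rather than a period.

phrase group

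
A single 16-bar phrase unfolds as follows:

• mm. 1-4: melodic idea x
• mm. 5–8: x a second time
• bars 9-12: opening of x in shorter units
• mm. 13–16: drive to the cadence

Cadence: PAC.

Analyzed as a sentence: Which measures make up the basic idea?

measures 1–4

The presentation of a sentence is the basic idea (measures 1–4) plus its repetition (bars 5–8); the basic idea is therefore mm. 1–4.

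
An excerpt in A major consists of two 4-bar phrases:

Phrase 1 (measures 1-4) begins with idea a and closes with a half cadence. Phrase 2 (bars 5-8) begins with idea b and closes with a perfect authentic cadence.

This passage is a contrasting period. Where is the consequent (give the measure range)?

The antecedent is the phrase ending with the weaker cadence (half cadence, phrase 1) and the consequent the one ending more conclusively (perfect authentic cadence, phrase 2); the consequent is bars 5–8.

measures 5–8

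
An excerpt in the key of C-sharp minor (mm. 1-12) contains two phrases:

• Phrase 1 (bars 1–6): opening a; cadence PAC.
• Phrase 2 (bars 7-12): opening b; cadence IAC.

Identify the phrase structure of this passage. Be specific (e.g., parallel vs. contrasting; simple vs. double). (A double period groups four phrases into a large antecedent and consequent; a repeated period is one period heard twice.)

phrase group

The second phrase closes with an imperfect authentic cadence, which is not stronger than the first phrase's perfect authentic cadence; without a weak→strong cadential pair there is no antecedent–consequent relationship, so this is a phrase group rather than a period.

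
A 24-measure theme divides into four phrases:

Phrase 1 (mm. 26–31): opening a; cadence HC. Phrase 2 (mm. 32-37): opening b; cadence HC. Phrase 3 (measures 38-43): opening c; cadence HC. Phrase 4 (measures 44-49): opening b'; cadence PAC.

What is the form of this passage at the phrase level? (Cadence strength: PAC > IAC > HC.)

contrasting double period

Four phrases in two halves: the first half (bars 26-37) ends with a half cadence, the second (mm. 38–49) with a perfect authentic cadence — a large antecedent–consequent pair, i.e. a double period.
Phrase 3 begins with different material from phrase 1, making it contrasting.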